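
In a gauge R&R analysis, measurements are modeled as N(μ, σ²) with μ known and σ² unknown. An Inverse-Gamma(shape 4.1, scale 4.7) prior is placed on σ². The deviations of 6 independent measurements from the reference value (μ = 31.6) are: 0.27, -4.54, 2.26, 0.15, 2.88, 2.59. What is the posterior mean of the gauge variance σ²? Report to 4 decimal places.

With known mean μ and an Inverse-Gamma(α, β) prior on σ², the Normal likelihood is conjugate: posterior is Inv-Gamma(α + n/2, β + Σ(xᵢ−μ)²/2).
Σ(xᵢ−μ)² = (0.27)² + (-4.54)² + (2.26)² + (0.15)² + (2.88)² + (2.59)² = 40.8171.
Posterior: Inv-Gamma(4.1 + 6/2, 4.7 + 40.8171/2) = Inv-Gamma(7.10, 25.10855).
E[σ²|data] = β/(α−1) = 25.10855/6.10 = 4.1162.

4.1162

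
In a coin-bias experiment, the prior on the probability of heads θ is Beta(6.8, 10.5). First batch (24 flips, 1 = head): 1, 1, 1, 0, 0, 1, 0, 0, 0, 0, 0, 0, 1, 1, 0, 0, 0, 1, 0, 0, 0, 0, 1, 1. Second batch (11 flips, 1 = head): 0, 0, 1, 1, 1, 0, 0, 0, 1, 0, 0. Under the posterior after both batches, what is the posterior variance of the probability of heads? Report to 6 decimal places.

0.004414

The Beta prior is conjugate to a Binomial/Bernoulli likelihood; the update adds successes to α and failures to β.
After batch 1: Beta(6.8+9, 10.5+15) = Beta(15.8, 25.5).
After batch 2: Beta(15.8+4, 25.5+7) = Beta(19.8, 32.5).
Var = αβ/((α+β)²(α+β+1)) = 19.8·32.5/(52.3²·53.3) = 0.004414.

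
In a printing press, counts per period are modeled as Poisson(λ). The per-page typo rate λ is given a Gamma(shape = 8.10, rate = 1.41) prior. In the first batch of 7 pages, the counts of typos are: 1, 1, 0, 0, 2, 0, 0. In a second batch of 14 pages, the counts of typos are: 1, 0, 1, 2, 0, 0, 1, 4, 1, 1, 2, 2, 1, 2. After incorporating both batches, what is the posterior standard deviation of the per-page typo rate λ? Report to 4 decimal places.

0.2448

With a Gamma(shape α, rate β) prior, the Poisson likelihood is conjugate: the posterior is Gamma(α + ΣXᵢ, β + n).
Batch 1: sum of counts S = 4 over n = 7 pages.
After batch 1: Gamma(α+S, β+n) = Gamma(8.10+4, 1.41+7) = Gamma(12.10, 8.41).
Batch 2: sum of counts S = 18 over n = 14 pages.
After batch 2: Gamma(α+S, β+n) = Gamma(12.10+18, 8.41+14) = Gamma(30.10, 22.41).
SD = √α/β = √30.10/22.41 = 0.2448.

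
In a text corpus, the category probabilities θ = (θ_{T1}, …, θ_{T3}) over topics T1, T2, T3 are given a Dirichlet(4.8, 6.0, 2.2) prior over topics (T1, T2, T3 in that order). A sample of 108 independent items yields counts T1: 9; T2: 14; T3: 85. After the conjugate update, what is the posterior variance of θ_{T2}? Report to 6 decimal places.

The Dirichlet prior is conjugate to the Multinomial likelihood: each posterior αⱼ = prior αⱼ + observed count nⱼ.
Posterior concentration: (13.8, 20.0, 87.2), total = 121.0.
Var[θ_j] = α_j(Σα−α_j)/((Σα)²(Σα+1)) = 20.0·101.0/(121.0²·122.0) = 0.001131.

0.001131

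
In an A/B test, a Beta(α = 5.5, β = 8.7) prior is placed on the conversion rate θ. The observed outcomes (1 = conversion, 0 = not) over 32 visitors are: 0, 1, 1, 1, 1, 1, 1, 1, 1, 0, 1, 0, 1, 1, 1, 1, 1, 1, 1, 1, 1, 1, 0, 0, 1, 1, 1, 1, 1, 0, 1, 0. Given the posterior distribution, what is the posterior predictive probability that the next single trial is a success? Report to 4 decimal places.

0.6602

The Beta prior is conjugate to a Binomial/Bernoulli likelihood; the update adds successes to α and failures to β.
Posterior: Beta(α+k, β+n−k) = Beta(5.5+25, 8.7+7) = Beta(30.5, 15.7).
For a single future Bernoulli trial, P(success | data) = α/(α+β) = 0.6602.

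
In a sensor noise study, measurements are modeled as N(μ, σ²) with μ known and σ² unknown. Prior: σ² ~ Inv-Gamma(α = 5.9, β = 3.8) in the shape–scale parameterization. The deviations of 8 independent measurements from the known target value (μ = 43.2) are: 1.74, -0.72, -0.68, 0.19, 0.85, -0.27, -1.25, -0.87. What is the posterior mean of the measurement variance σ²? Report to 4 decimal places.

With known mean μ and an Inverse-Gamma(α, β) prior on σ², the Normal likelihood is conjugate: posterior is Inv-Gamma(α + n/2, β + Σ(xᵢ−μ)²/2).
Σ(xᵢ−μ)² = (1.74)² + (-0.72)² + (-0.68)² + (0.19)² + (0.85)² + (-0.27)² + (-1.25)² + (-0.87)² = 7.1593.
Posterior: Inv-Gamma(5.9 + 8/2, 3.8 + 7.1593/2) = Inv-Gamma(9.90, 7.37965).
E[σ²|data] = β/(α−1) = 7.37965/8.90 = 0.8292.

0.8292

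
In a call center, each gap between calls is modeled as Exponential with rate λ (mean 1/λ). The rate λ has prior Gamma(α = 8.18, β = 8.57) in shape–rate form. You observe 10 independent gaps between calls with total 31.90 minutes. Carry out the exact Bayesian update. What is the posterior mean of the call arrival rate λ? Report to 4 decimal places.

With a Gamma(shape α, rate β) prior on the exponential rate λ, the posterior after n observations with total T = Σxᵢ is Gamma(α+n, β+T).
Posterior: Gamma(8.18+10, 8.57+31.90) = Gamma(18.18, 40.47).
Posterior mean of λ = α/β = 18.18/40.47 = 0.4492.

0.4492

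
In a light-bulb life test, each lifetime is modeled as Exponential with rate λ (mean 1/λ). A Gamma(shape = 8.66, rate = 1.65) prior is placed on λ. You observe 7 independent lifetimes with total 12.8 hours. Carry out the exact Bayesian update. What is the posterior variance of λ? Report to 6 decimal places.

0.074999

With a Gamma(shape α, rate β) prior on the exponential rate λ, the posterior after n observations with total T = Σxᵢ is Gamma(α+n, β+T).
Posterior: Gamma(8.66+7, 1.65+12.8) = Gamma(15.66, 14.45).
Var = α/β² = 0.074999.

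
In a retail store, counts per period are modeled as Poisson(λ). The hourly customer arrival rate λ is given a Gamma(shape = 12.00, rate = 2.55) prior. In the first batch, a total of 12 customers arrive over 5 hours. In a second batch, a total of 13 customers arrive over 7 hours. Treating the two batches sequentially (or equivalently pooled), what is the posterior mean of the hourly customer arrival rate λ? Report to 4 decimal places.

With a Gamma(shape α, rate β) prior, the Poisson likelihood is conjugate: the posterior is Gamma(α + ΣXᵢ, β + n).
After batch 1: Gamma(α+S, β+n) = Gamma(12.00+12, 2.55+5) = Gamma(24.00, 7.55).
After batch 2: Gamma(α+S, β+n) = Gamma(24.00+13, 7.55+7) = Gamma(37.00, 14.55).
Posterior mean = α/β = 37.00/14.55 = 2.5430.

2.5430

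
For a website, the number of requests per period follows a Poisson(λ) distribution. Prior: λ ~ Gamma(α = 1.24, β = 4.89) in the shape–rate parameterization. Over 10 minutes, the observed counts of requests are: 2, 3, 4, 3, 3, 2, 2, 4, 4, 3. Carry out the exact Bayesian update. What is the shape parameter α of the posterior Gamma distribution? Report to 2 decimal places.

31.24

With a Gamma(shape α, rate β) prior, the Poisson likelihood is conjugate: the posterior is Gamma(α + ΣXᵢ, β + n).
Sum of counts S = 30 over n = 10 minutes.
Posterior: Gamma(α+S, β+n) = Gamma(1.24+30, 4.89+10) = Gamma(31.24, 14.89).
Posterior α = 31.24.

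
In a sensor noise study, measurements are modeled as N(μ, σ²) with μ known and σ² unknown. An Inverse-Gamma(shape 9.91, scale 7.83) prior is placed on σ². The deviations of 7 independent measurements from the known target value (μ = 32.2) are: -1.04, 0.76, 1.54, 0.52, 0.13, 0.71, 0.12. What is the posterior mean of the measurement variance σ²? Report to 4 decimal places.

With known mean μ and an Inverse-Gamma(α, β) prior on σ², the Normal likelihood is conjugate: posterior is Inv-Gamma(α + n/2, β + Σ(xᵢ−μ)²/2).
Σ(xᵢ−μ)² = (-1.04)² + (0.76)² + (1.54)² + (0.52)² + (0.13)² + (0.71)² + (0.12)² = 4.8366.
Posterior: Inv-Gamma(9.91 + 7/2, 7.83 + 4.8366/2) = Inv-Gamma(13.41, 10.24830).
E[σ²|data] = β/(α−1) = 10.24830/12.41 = 0.8258.

0.8258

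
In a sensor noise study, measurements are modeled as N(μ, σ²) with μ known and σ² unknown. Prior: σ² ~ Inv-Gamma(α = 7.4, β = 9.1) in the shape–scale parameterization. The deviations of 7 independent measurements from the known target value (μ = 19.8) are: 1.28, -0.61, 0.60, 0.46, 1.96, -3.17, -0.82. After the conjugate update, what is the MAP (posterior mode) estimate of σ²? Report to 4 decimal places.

1.4851

With known mean μ and an Inverse-Gamma(α, β) prior on σ², the Normal likelihood is conjugate: posterior is Inv-Gamma(α + n/2, β + Σ(xᵢ−μ)²/2).
Σ(xᵢ−μ)² = (1.28)² + (-0.61)² + (0.60)² + (0.46)² + (1.96)² + (-3.17)² + (-0.82)² = 17.1450.
Posterior: Inv-Gamma(7.4 + 7/2, 9.1 + 17.1450/2) = Inv-Gamma(10.90, 17.67250).
Mode = β/(α+1) = 17.67250/11.90 = 1.4851.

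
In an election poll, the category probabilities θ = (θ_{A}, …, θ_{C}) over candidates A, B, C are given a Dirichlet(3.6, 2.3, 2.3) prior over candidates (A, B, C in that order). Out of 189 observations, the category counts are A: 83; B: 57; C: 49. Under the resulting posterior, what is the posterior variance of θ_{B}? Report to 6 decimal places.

The Dirichlet prior is conjugate to the Multinomial likelihood: each posterior αⱼ = prior αⱼ + observed count nⱼ.
Posterior concentration: (86.6, 59.3, 51.3), total = 197.2.
Var[θ_j] = α_j(Σα−α_j)/((Σα)²(Σα+1)) = 59.3·137.9/(197.2²·198.2) = 0.001061.

0.001061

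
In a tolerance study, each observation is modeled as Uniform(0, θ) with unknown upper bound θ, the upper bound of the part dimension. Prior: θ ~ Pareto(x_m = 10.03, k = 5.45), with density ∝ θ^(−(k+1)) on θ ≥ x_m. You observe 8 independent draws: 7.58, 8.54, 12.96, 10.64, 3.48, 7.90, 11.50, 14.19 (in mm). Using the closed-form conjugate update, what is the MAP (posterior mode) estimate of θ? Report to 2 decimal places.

14.19

A Pareto(scale x_m, shape k) prior on the upper bound θ of Uniform(0, θ) is conjugate: posterior is Pareto(max(x_m, max xᵢ), k + n).
Sample maximum = 14.19; prior scale x_m = 10.03 → posterior scale = max = 14.19.
Posterior shape = 5.45 + 8 = 13.45.
The Pareto density is decreasing on [x_m, ∞), so the mode is x_m = 14.19.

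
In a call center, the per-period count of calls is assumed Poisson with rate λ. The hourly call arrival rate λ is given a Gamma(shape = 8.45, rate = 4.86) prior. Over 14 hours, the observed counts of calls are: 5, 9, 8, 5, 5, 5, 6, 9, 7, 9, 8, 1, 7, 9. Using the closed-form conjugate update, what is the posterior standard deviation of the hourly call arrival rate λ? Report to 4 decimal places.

With a Gamma(shape α, rate β) prior, the Poisson likelihood is conjugate: the posterior is Gamma(α + ΣXᵢ, β + n).
Sum of counts S = 93 over n = 14 hours.
Posterior: Gamma(α+S, β+n) = Gamma(8.45+93, 4.86+14) = Gamma(101.45, 18.86).
SD = √α/β = √101.45/18.86 = 0.5341.

0.5341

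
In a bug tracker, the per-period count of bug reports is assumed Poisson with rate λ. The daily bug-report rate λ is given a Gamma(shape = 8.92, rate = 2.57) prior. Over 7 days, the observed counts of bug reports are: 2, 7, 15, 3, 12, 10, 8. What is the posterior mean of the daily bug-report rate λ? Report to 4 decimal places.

With a Gamma(shape α, rate β) prior, the Poisson likelihood is conjugate: the posterior is Gamma(α + ΣXᵢ, β + n).
Sum of counts S = 57 over n = 7 days.
Posterior: Gamma(α+S, β+n) = Gamma(8.92+57, 2.57+7) = Gamma(65.92, 9.57).
Posterior mean = α/β = 65.92/9.57 = 6.8882.

6.8882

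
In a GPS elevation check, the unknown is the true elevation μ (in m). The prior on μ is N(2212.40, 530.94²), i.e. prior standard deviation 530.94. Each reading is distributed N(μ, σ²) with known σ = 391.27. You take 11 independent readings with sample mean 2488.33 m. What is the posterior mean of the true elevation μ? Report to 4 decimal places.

For Normal data with known variance σ², a Normal(μ₀, σ₀²) prior on μ is conjugate. Posterior precision = 1/σ₀² + n/σ²; posterior mean is the precision-weighted average of μ₀ and x̄.
n·x̄ = 11·2488.33 = 27371.63.
σ₀² = 530.94² = 281897.2836, σ² = 391.27² = 153092.2129; σ² + n·σ₀² = 153092.2129 + 11·281897.2836 = 3253962.3325.
Posterior mean = (μ₀/σ₀² + n·x̄/σ²)/(1/σ₀² + n/σ²) = (σ²·μ₀ + σ₀²·n·x̄)/(σ² + n·σ₀²) = (153092.2129·2212.40 + 281897.2836·27371.63)/3253962.3325 = 8054689356.524228/3253962.3325 = 2475.3481.

2475.3481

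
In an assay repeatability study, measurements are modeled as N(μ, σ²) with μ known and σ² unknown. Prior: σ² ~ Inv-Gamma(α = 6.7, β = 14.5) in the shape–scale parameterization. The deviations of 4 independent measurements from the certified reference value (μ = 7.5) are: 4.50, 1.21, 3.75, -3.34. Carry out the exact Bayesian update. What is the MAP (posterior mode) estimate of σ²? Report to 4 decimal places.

With known mean μ and an Inverse-Gamma(α, β) prior on σ², the Normal likelihood is conjugate: posterior is Inv-Gamma(α + n/2, β + Σ(xᵢ−μ)²/2).
Σ(xᵢ−μ)² = (4.50)² + (1.21)² + (3.75)² + (-3.34)² = 46.9322.
Posterior: Inv-Gamma(6.7 + 4/2, 14.5 + 46.9322/2) = Inv-Gamma(8.70, 37.96610).
Mode = β/(α+1) = 37.96610/9.70 = 3.9140.

3.9140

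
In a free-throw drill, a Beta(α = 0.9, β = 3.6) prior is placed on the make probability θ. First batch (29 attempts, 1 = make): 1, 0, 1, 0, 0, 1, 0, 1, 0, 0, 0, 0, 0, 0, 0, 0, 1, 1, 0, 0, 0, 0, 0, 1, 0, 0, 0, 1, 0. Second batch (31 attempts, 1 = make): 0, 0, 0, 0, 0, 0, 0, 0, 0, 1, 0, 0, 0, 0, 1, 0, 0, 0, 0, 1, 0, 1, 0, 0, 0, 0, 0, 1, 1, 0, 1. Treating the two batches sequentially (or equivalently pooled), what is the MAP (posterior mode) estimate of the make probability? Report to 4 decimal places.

The Beta prior is conjugate to a Binomial/Bernoulli likelihood; the update adds successes to α and failures to β.
After batch 1: Beta(0.9+8, 3.6+21) = Beta(8.9, 24.6).
After batch 2: Beta(8.9+7, 24.6+24) = Beta(15.9, 48.6).
Mode of Beta(a,b) for a,b>1 is (a−1)/(a+b−2) = 14.9/62.5 = 0.2384.

0.2384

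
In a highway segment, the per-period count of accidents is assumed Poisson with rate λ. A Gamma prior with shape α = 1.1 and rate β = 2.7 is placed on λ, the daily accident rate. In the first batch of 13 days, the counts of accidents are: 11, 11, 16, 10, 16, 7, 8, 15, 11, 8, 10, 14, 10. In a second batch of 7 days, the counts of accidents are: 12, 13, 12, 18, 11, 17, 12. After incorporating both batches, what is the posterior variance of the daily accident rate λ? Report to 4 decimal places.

0.4718

With a Gamma(shape α, rate β) prior, the Poisson likelihood is conjugate: the posterior is Gamma(α + ΣXᵢ, β + n).
Batch 1: sum of counts S = 147 over n = 13 days.
After batch 1: Gamma(α+S, β+n) = Gamma(1.1+147, 2.7+13) = Gamma(148.1, 15.7).
Batch 2: sum of counts S = 95 over n = 7 days.
After batch 2: Gamma(α+S, β+n) = Gamma(148.1+95, 15.7+7) = Gamma(243.1, 22.7).
Var = α/β² = 243.1/22.7² = 0.4718.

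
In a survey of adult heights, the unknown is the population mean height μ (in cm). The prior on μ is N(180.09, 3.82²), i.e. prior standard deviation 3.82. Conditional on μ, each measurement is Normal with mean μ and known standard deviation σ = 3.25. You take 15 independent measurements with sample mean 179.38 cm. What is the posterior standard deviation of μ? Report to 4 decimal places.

0.8196

For Normal data with known variance σ², a Normal(μ₀, σ₀²) prior on μ is conjugate. Posterior precision = 1/σ₀² + n/σ²; posterior mean is the precision-weighted average of μ₀ and x̄.
σ₀² = 3.82² = 14.5924, σ² = 3.25² = 10.5625; σ² + n·σ₀² = 10.5625 + 15·14.5924 = 229.4485.
Posterior precision = 1/σ₀² + n/σ² = 1/14.5924 + 15/10.5625 = (σ² + n·σ₀²)/(σ₀²σ²) = 229.4485/(14.5924·10.5625); posterior variance σₙ² = σ₀²σ²/(σ² + n·σ₀²) = 14.5924·10.5625/229.4485 = 0.671751.
Posterior SD = √σₙ² = √(14.5924·10.5625/229.4485) = 0.8196.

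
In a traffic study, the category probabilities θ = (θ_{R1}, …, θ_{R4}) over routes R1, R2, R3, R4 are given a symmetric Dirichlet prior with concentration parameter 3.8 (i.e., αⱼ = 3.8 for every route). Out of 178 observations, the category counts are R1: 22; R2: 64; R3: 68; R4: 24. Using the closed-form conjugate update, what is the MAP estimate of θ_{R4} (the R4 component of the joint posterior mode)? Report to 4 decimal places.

0.1416

The Dirichlet prior is conjugate to the Multinomial likelihood: each posterior αⱼ = prior αⱼ + observed count nⱼ.
Posterior concentration: (25.8, 67.8, 71.8, 27.8), total = 193.2.
Joint mode component: (α_{R4}−1)/(Σα−K) = 26.8/189.2 = 0.1416.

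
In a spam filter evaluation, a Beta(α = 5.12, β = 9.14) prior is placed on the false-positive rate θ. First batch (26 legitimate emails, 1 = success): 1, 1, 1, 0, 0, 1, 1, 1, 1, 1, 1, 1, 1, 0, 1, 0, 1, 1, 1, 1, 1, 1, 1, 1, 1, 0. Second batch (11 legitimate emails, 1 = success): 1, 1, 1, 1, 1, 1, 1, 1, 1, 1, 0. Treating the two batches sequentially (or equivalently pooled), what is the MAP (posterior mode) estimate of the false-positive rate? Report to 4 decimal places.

The Beta prior is conjugate to a Binomial/Bernoulli likelihood; the update adds successes to α and failures to β.
After batch 1: Beta(5.12+21, 9.14+5) = Beta(26.12, 14.14).
After batch 2: Beta(26.12+10, 14.14+1) = Beta(36.12, 15.14).
Mode of Beta(a,b) for a,b>1 is (a−1)/(a+b−2) = 35.12/49.26 = 0.7130.

0.7130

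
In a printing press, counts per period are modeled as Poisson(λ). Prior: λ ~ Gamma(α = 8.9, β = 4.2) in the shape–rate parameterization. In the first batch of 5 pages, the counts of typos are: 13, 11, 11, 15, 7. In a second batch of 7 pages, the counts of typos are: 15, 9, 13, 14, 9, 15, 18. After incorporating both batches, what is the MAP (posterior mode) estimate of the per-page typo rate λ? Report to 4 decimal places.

With a Gamma(shape α, rate β) prior, the Poisson likelihood is conjugate: the posterior is Gamma(α + ΣXᵢ, β + n).
Batch 1: sum of counts S = 57 over n = 5 pages.
After batch 1: Gamma(α+S, β+n) = Gamma(8.9+57, 4.2+5) = Gamma(65.9, 9.2).
Batch 2: sum of counts S = 93 over n = 7 pages.
After batch 2: Gamma(α+S, β+n) = Gamma(65.9+93, 9.2+7) = Gamma(158.9, 16.2).
Mode of Gamma(α,β) for α≥1 is (α−1)/β = 157.9/16.2 = 9.7469.

9.7469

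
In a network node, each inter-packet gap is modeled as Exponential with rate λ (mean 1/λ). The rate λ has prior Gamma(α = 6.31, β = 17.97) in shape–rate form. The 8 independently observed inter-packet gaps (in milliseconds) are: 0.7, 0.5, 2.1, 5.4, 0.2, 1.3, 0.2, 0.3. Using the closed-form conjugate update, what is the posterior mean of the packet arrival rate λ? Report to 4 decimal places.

0.4991

With a Gamma(shape α, rate β) prior on the exponential rate λ, the posterior after n observations with total T = Σxᵢ is Gamma(α+n, β+T).
Sum of observations T = 10.7 milliseconds; n = 8.
Posterior: Gamma(6.31+8, 17.97+10.7) = Gamma(14.31, 28.67).
Posterior mean of λ = α/β = 14.31/28.67 = 0.4991.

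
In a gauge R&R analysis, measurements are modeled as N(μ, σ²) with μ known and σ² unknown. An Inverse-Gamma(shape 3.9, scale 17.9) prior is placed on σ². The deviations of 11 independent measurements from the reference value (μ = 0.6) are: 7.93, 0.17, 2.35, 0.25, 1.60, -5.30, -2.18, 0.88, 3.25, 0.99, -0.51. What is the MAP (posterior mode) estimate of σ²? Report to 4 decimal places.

With known mean μ and an Inverse-Gamma(α, β) prior on σ², the Normal likelihood is conjugate: posterior is Inv-Gamma(α + n/2, β + Σ(xᵢ−μ)²/2).
Σ(xᵢ−μ)² = (7.93)² + (0.17)² + (2.35)² + (0.25)² + (1.60)² + (-5.30)² + (-2.18)² + (0.88)² + (3.25)² + (0.99)² + (-0.51)² = 116.4783.
Posterior: Inv-Gamma(3.9 + 11/2, 17.9 + 116.4783/2) = Inv-Gamma(9.40, 76.13915).
Mode = β/(α+1) = 76.13915/10.40 = 7.3211.

7.3211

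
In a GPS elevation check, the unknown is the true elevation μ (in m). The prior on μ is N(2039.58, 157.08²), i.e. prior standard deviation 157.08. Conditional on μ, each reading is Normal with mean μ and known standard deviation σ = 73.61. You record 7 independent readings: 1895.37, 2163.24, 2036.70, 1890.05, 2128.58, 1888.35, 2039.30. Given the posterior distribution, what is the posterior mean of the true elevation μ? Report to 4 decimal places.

2006.9646

For Normal data with known variance σ², a Normal(μ₀, σ₀²) prior on μ is conjugate. Posterior precision = 1/σ₀² + n/σ²; posterior mean is the precision-weighted average of μ₀ and x̄.
Σxᵢ = 1895.37 + 2163.24 + 2036.70 + 1890.05 + 2128.58 + 1888.35 + 2039.30 = 14041.59, so n·x̄ = 14041.59.
σ₀² = 157.08² = 24674.1264, σ² = 73.61² = 5418.4321; σ² + n·σ₀² = 5418.4321 + 7·24674.1264 = 178137.3169.
Posterior mean = (μ₀/σ₀² + n·x̄/σ²)/(1/σ₀² + n/σ²) = (σ²·μ₀ + σ₀²·n·x̄)/(σ² + n·σ₀²) = (5418.4321·2039.58 + 24674.1264·14041.59)/178137.3169 = 357515292.259494/178137.3169 = 2006.9646.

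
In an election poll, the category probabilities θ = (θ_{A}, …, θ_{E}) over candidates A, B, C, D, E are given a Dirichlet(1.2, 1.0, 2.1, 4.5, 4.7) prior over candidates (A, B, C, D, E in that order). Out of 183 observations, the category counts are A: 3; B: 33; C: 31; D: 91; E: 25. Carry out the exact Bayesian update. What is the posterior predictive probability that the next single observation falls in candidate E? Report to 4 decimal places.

0.1511

The Dirichlet prior is conjugate to the Multinomial likelihood: each posterior αⱼ = prior αⱼ + observed count nⱼ.
Posterior concentration: (4.2, 34.0, 33.1, 95.5, 29.7), total = 196.5.
P(next = E | data) = α_{E}/Σα = 0.1511.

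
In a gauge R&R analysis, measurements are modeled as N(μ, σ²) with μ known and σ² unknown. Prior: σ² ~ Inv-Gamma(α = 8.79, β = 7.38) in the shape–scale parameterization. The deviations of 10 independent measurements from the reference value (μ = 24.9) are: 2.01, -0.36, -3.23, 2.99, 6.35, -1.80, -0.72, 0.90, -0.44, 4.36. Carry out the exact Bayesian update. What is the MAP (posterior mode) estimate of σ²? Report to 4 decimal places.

3.4617

With known mean μ and an Inverse-Gamma(α, β) prior on σ², the Normal likelihood is conjugate: posterior is Inv-Gamma(α + n/2, β + Σ(xᵢ−μ)²/2).
Σ(xᵢ−μ)² = (2.01)² + (-0.36)² + (-3.23)² + (2.99)² + (6.35)² + (-1.80)² + (-0.72)² + (0.90)² + (-0.44)² + (4.36)² = 87.6368.
Posterior: Inv-Gamma(8.79 + 10/2, 7.38 + 87.6368/2) = Inv-Gamma(13.79, 51.19840).
Mode = β/(α+1) = 51.19840/14.79 = 3.4617.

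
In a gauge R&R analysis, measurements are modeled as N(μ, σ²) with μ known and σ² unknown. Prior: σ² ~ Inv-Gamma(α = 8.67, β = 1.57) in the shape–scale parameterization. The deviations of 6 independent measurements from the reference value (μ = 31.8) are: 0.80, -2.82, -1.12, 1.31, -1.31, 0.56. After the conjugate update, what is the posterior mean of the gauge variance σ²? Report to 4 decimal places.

0.7841

With known mean μ and an Inverse-Gamma(α, β) prior on σ², the Normal likelihood is conjugate: posterior is Inv-Gamma(α + n/2, β + Σ(xᵢ−μ)²/2).
Σ(xᵢ−μ)² = (0.80)² + (-2.82)² + (-1.12)² + (1.31)² + (-1.31)² + (0.56)² = 13.5926.
Posterior: Inv-Gamma(8.67 + 6/2, 1.57 + 13.5926/2) = Inv-Gamma(11.67, 8.36630).
E[σ²|data] = β/(α−1) = 8.36630/10.67 = 0.7841.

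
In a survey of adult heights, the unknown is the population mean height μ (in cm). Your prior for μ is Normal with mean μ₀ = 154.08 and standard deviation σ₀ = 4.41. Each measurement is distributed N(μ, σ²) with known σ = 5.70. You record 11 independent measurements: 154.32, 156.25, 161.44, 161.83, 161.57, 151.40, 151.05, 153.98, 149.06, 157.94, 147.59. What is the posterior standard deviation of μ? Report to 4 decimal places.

For Normal data with known variance σ², a Normal(μ₀, σ₀²) prior on μ is conjugate. Posterior precision = 1/σ₀² + n/σ²; posterior mean is the precision-weighted average of μ₀ and x̄.
σ₀² = 4.41² = 19.4481, σ² = 5.70² = 32.49; σ² + n·σ₀² = 32.49 + 11·19.4481 = 246.4191.
Posterior precision = 1/σ₀² + n/σ² = 1/19.4481 + 11/32.49 = (σ² + n·σ₀²)/(σ₀²σ²) = 246.4191/(19.4481·32.49); posterior variance σₙ² = σ₀²σ²/(σ² + n·σ₀²) = 19.4481·32.49/246.4191 = 2.564204.
Posterior SD = √σₙ² = √(19.4481·32.49/246.4191) = 1.6013.

1.6013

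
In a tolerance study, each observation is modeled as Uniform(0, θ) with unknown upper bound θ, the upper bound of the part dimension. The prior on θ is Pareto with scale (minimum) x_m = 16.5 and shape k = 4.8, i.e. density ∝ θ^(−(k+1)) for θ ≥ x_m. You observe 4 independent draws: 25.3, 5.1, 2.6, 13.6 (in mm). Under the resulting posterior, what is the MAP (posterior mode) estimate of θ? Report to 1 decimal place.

25.3

A Pareto(scale x_m, shape k) prior on the upper bound θ of Uniform(0, θ) is conjugate: posterior is Pareto(max(x_m, max xᵢ), k + n).
Sample maximum = 25.3; prior scale x_m = 16.5 → posterior scale = max = 25.3.
Posterior shape = 4.8 + 4 = 8.8.
The Pareto density is decreasing on [x_m, ∞), so the mode is x_m = 25.3.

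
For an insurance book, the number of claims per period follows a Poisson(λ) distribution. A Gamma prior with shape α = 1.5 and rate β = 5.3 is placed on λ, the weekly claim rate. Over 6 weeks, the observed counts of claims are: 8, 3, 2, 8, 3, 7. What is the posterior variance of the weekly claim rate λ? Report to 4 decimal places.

With a Gamma(shape α, rate β) prior, the Poisson likelihood is conjugate: the posterior is Gamma(α + ΣXᵢ, β + n).
Sum of counts S = 31 over n = 6 weeks.
Posterior: Gamma(α+S, β+n) = Gamma(1.5+31, 5.3+6) = Gamma(32.5, 11.3).
Var = α/β² = 32.5/11.3² = 0.2545.

0.2545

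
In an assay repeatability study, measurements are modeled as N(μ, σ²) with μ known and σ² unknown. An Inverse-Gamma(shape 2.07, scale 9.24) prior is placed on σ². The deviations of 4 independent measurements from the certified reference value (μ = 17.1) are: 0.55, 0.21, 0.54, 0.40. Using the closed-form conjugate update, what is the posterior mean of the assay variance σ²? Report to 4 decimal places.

With known mean μ and an Inverse-Gamma(α, β) prior on σ², the Normal likelihood is conjugate: posterior is Inv-Gamma(α + n/2, β + Σ(xᵢ−μ)²/2).
Σ(xᵢ−μ)² = (0.55)² + (0.21)² + (0.54)² + (0.40)² = 0.7982.
Posterior: Inv-Gamma(2.07 + 4/2, 9.24 + 0.7982/2) = Inv-Gamma(4.07, 9.63910).
E[σ²|data] = β/(α−1) = 9.63910/3.07 = 3.1398.

3.1398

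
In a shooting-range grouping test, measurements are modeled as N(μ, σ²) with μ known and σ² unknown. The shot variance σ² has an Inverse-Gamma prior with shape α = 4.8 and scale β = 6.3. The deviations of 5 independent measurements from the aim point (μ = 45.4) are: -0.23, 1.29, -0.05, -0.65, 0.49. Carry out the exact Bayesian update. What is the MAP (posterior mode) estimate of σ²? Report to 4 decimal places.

0.9025

With known mean μ and an Inverse-Gamma(α, β) prior on σ², the Normal likelihood is conjugate: posterior is Inv-Gamma(α + n/2, β + Σ(xᵢ−μ)²/2).
Σ(xᵢ−μ)² = (-0.23)² + (1.29)² + (-0.05)² + (-0.65)² + (0.49)² = 2.3821.
Posterior: Inv-Gamma(4.8 + 5/2, 6.3 + 2.3821/2) = Inv-Gamma(7.30, 7.49105).
Mode = β/(α+1) = 7.49105/8.30 = 0.9025.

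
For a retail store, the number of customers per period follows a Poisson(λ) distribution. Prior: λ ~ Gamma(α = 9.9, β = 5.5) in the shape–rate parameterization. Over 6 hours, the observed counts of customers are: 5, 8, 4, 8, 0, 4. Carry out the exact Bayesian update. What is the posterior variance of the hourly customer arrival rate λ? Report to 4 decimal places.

0.2941

With a Gamma(shape α, rate β) prior, the Poisson likelihood is conjugate: the posterior is Gamma(α + ΣXᵢ, β + n).
Sum of counts S = 29 over n = 6 hours.
Posterior: Gamma(α+S, β+n) = Gamma(9.9+29, 5.5+6) = Gamma(38.9, 11.5).
Var = α/β² = 38.9/11.5² = 0.2941.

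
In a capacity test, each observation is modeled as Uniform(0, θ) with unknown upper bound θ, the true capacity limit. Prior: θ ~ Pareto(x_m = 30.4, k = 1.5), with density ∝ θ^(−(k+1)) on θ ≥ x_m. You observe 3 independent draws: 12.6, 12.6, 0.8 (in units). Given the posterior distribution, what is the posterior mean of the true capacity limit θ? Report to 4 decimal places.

39.0857

A Pareto(scale x_m, shape k) prior on the upper bound θ of Uniform(0, θ) is conjugate: posterior is Pareto(max(x_m, max xᵢ), k + n).
Sample maximum = 12.6; prior scale x_m = 30.4 → posterior scale = max = 30.4.
Posterior shape = 1.5 + 3 = 4.5.
E[θ|data] = k·x_m/(k−1) = 4.5·30.4/3.5 = 39.0857.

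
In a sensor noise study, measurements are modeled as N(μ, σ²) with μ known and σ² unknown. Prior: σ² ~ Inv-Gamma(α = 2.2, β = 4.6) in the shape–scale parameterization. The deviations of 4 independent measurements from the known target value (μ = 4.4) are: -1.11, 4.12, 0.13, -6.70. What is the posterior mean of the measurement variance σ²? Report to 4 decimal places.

11.2990

With known mean μ and an Inverse-Gamma(α, β) prior on σ², the Normal likelihood is conjugate: posterior is Inv-Gamma(α + n/2, β + Σ(xᵢ−μ)²/2).
Σ(xᵢ−μ)² = (-1.11)² + (4.12)² + (0.13)² + (-6.70)² = 63.1134.
Posterior: Inv-Gamma(2.2 + 4/2, 4.6 + 63.1134/2) = Inv-Gamma(4.20, 36.15670).
E[σ²|data] = β/(α−1) = 36.15670/3.20 = 11.2990.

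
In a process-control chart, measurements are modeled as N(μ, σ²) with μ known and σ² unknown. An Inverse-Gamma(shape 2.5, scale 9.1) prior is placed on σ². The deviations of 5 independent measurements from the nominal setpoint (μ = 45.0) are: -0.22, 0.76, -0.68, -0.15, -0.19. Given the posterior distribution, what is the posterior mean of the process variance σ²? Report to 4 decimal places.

With known mean μ and an Inverse-Gamma(α, β) prior on σ², the Normal likelihood is conjugate: posterior is Inv-Gamma(α + n/2, β + Σ(xᵢ−μ)²/2).
Σ(xᵢ−μ)² = (-0.22)² + (0.76)² + (-0.68)² + (-0.15)² + (-0.19)² = 1.1470.
Posterior: Inv-Gamma(2.5 + 5/2, 9.1 + 1.1470/2) = Inv-Gamma(5.00, 9.67350).
E[σ²|data] = β/(α−1) = 9.67350/4.00 = 2.4184.

2.4184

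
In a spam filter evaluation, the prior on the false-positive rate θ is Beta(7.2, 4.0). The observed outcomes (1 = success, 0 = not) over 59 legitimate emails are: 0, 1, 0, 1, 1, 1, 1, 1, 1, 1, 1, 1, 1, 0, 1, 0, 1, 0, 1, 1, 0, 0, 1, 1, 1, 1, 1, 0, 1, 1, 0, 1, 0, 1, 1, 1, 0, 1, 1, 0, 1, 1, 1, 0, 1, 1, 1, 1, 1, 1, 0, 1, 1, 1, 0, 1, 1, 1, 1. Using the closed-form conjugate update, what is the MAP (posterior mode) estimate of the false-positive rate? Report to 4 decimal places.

0.7361

The Beta prior is conjugate to a Binomial/Bernoulli likelihood; the update adds successes to α and failures to β.
Posterior: Beta(α+k, β+n−k) = Beta(7.2+44, 4.0+15) = Beta(51.2, 19.0).
Mode of Beta(a,b) for a,b>1 is (a−1)/(a+b−2) = 50.2/68.2 = 0.7361.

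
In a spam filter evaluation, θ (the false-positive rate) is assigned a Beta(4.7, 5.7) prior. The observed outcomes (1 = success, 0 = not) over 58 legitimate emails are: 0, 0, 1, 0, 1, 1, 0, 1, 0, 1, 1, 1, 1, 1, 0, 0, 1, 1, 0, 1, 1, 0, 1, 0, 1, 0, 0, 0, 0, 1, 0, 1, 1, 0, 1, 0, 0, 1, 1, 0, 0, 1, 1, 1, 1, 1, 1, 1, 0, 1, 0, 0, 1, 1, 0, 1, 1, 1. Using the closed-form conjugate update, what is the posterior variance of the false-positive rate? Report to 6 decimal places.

The Beta prior is conjugate to a Binomial/Bernoulli likelihood; the update adds successes to α and failures to β.
Posterior: Beta(α+k, β+n−k) = Beta(4.7+34, 5.7+24) = Beta(38.7, 29.7).
Var = αβ/((α+β)²(α+β+1)) = 38.7·29.7/(68.4²·69.4) = 0.003540.

0.003540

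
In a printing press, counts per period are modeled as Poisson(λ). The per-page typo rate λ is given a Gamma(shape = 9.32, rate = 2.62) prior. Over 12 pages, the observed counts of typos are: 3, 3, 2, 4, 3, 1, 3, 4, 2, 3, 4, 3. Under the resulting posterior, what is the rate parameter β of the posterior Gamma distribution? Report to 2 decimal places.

With a Gamma(shape α, rate β) prior, the Poisson likelihood is conjugate: the posterior is Gamma(α + ΣXᵢ, β + n).
Sum of counts S = 35 over n = 12 pages.
Posterior: Gamma(α+S, β+n) = Gamma(9.32+35, 2.62+12) = Gamma(44.32, 14.62).
Posterior β = 14.62.

14.62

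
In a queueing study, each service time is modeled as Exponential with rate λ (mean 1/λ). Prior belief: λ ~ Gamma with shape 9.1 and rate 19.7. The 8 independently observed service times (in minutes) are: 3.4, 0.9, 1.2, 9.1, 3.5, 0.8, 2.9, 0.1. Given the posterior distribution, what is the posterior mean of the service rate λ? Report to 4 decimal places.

With a Gamma(shape α, rate β) prior on the exponential rate λ, the posterior after n observations with total T = Σxᵢ is Gamma(α+n, β+T).
Sum of observations T = 21.9 minutes; n = 8.
Posterior: Gamma(9.1+8, 19.7+21.9) = Gamma(17.1, 41.6).
Posterior mean of λ = α/β = 17.1/41.6 = 0.4111.

0.4111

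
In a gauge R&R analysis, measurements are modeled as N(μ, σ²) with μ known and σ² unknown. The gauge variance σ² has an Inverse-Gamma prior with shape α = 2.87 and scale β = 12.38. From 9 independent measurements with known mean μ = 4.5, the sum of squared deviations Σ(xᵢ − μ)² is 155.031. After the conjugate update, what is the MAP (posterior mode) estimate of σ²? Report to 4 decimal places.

With known mean μ and an Inverse-Gamma(α, β) prior on σ², the Normal likelihood is conjugate: posterior is Inv-Gamma(α + n/2, β + Σ(xᵢ−μ)²/2).
Posterior: Inv-Gamma(2.87 + 9/2, 12.38 + 155.031/2) = Inv-Gamma(7.37, 89.8955).
Mode = β/(α+1) = 89.8955/8.37 = 10.7402.

10.7402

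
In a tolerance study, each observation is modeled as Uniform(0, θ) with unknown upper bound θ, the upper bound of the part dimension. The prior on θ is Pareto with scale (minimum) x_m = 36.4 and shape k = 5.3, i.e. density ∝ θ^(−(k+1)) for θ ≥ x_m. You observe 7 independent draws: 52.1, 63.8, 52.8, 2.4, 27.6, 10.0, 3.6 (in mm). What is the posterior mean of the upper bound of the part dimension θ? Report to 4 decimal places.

A Pareto(scale x_m, shape k) prior on the upper bound θ of Uniform(0, θ) is conjugate: posterior is Pareto(max(x_m, max xᵢ), k + n).
Sample maximum = 63.8; prior scale x_m = 36.4 → posterior scale = max = 63.8.
Posterior shape = 5.3 + 7 = 12.3.
E[θ|data] = k·x_m/(k−1) = 12.3·63.8/11.3 = 69.4460.

69.4460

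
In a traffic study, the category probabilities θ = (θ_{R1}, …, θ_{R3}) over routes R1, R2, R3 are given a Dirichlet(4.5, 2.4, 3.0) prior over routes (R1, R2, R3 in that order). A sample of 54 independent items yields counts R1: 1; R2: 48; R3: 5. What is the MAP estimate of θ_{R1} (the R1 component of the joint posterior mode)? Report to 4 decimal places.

0.0739

The Dirichlet prior is conjugate to the Multinomial likelihood: each posterior αⱼ = prior αⱼ + observed count nⱼ.
Posterior concentration: (5.5, 50.4, 8.0), total = 63.9.
Joint mode component: (α_{R1}−1)/(Σα−K) = 4.5/60.9 = 0.0739.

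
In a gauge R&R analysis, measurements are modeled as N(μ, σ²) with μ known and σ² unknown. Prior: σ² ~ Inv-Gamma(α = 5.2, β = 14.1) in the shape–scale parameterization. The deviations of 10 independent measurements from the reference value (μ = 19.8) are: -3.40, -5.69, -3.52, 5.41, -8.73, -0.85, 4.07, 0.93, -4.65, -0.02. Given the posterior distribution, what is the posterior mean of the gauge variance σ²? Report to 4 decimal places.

With known mean μ and an Inverse-Gamma(α, β) prior on σ², the Normal likelihood is conjugate: posterior is Inv-Gamma(α + n/2, β + Σ(xᵢ−μ)²/2).
Σ(xᵢ−μ)² = (-3.40)² + (-5.69)² + (-3.52)² + (5.41)² + (-8.73)² + (-0.85)² + (4.07)² + (0.93)² + (-4.65)² + (-0.02)² = 201.5827.
Posterior: Inv-Gamma(5.2 + 10/2, 14.1 + 201.5827/2) = Inv-Gamma(10.20, 114.89135).
E[σ²|data] = β/(α−1) = 114.89135/9.20 = 12.4882.

12.4882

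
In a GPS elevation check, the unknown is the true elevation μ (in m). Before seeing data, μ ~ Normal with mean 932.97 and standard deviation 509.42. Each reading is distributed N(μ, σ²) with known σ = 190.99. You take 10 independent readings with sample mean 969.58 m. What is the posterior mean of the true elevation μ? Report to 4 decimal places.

For Normal data with known variance σ², a Normal(μ₀, σ₀²) prior on μ is conjugate. Posterior precision = 1/σ₀² + n/σ²; posterior mean is the precision-weighted average of μ₀ and x̄.
n·x̄ = 10·969.58 = 9695.8.
σ₀² = 509.42² = 259508.7364, σ² = 190.99² = 36477.1801; σ² + n·σ₀² = 36477.1801 + 10·259508.7364 = 2631564.5441.
Posterior mean = (μ₀/σ₀² + n·x̄/σ²)/(1/σ₀² + n/σ²) = (σ²·μ₀ + σ₀²·n·x̄)/(σ² + n·σ₀²) = (36477.1801·932.97 + 259508.7364·9695.8)/2631564.5441 = 2550176921.105017/2631564.5441 = 969.0725.

969.0725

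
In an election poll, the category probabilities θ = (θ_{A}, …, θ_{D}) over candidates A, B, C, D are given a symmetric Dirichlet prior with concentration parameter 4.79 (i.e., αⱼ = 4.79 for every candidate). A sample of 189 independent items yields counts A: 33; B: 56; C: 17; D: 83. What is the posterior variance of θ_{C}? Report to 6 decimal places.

0.000448

The Dirichlet prior is conjugate to the Multinomial likelihood: each posterior αⱼ = prior αⱼ + observed count nⱼ.
Posterior concentration: (37.79, 60.79, 21.79, 87.79), total = 208.16.
Var[θ_j] = α_j(Σα−α_j)/((Σα)²(Σα+1)) = 21.79·186.37/(208.16²·209.16) = 0.000448.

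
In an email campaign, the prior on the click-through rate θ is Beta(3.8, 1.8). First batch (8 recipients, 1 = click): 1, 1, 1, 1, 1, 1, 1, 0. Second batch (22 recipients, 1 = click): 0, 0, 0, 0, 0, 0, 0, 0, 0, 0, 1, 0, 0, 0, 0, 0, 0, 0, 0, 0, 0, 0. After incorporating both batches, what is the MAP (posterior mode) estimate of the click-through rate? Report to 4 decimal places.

The Beta prior is conjugate to a Binomial/Bernoulli likelihood; the update adds successes to α and failures to β.
After batch 1: Beta(3.8+7, 1.8+1) = Beta(10.8, 2.8).
After batch 2: Beta(10.8+1, 2.8+21) = Beta(11.8, 23.8).
Mode of Beta(a,b) for a,b>1 is (a−1)/(a+b−2) = 10.8/33.6 = 0.3214.

0.3214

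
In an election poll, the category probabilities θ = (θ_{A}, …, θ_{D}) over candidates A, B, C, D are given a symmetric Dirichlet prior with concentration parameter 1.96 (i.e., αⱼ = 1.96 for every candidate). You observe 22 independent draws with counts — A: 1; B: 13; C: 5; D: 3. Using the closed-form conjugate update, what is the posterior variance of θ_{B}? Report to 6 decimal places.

0.008106

The Dirichlet prior is conjugate to the Multinomial likelihood: each posterior αⱼ = prior αⱼ + observed count nⱼ.
Posterior concentration: (2.96, 14.96, 6.96, 4.96), total = 29.84.
Var[θ_j] = α_j(Σα−α_j)/((Σα)²(Σα+1)) = 14.96·14.88/(29.84²·30.84) = 0.008106.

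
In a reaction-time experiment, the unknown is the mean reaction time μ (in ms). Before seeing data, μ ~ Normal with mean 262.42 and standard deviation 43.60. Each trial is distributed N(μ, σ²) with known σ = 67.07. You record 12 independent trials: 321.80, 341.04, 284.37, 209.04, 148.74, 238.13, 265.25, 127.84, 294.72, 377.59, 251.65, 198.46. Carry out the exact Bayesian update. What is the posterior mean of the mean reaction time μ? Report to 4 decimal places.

For Normal data with known variance σ², a Normal(μ₀, σ₀²) prior on μ is conjugate. Posterior precision = 1/σ₀² + n/σ²; posterior mean is the precision-weighted average of μ₀ and x̄.
Σxᵢ = 321.80 + 341.04 + 284.37 + 209.04 + 148.74 + 238.13 + 265.25 + 127.84 + 294.72 + 377.59 + 251.65 + 198.46 = 3058.63, so n·x̄ = 3058.63.
σ₀² = 43.60² = 1900.96, σ² = 67.07² = 4498.3849; σ² + n·σ₀² = 4498.3849 + 12·1900.96 = 27309.9049.
Posterior mean = (μ₀/σ₀² + n·x̄/σ²)/(1/σ₀² + n/σ²) = (σ²·μ₀ + σ₀²·n·x̄)/(σ² + n·σ₀²) = (4498.3849·262.42 + 1900.96·3058.63)/27309.9049 = 6994799.450258/27309.9049 = 256.1268.

256.1268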